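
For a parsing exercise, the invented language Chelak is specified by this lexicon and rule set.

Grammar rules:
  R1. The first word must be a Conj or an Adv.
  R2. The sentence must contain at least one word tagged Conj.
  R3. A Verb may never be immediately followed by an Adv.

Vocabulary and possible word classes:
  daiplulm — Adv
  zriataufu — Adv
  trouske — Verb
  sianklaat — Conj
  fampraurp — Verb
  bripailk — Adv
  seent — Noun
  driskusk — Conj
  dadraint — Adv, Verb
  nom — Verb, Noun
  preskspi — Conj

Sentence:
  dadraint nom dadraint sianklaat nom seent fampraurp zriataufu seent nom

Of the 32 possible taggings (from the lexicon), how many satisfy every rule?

Candidates per position — 1:dadraint {Adv,Verb}; 2:nom {Verb,Noun}; 3:dadraint {Adv,Verb}; 4:sianklaat {Conj}; 5:nom {Verb,Noun}; 6:seent {Noun}; 7:fampraurp {Verb}; 8:zriataufu {Adv}; 9:seent {Noun}; 10:nom {Verb,Noun}.
There are 32 candidate sequences in total.
Rule 3 cannot be satisfied by any choice of tags from the lexicon.
So there is no consistent tagging.
Count = 0.

0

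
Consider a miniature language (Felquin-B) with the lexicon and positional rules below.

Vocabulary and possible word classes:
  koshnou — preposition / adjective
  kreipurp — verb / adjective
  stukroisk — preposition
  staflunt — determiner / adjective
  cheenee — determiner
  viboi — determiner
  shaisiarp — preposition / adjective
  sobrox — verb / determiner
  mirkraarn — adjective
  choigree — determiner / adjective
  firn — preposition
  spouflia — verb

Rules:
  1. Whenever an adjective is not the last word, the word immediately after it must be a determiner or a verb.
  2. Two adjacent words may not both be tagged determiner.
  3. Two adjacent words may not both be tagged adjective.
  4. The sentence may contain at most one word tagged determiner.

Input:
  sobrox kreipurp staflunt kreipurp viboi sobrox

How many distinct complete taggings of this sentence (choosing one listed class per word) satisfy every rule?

1

Candidates per position — 1:sobrox {verb,determiner}; 2:kreipurp {verb,adjective}; 3:staflunt {determiner,adjective}; 4:kreipurp {verb,adjective}; 5:viboi {determiner}; 6:sobrox {verb,determiner}.
There are 32 candidate sequences in total.
The sequences that satisfy every rule: verb verb adjective verb determiner verb.
Count = 1.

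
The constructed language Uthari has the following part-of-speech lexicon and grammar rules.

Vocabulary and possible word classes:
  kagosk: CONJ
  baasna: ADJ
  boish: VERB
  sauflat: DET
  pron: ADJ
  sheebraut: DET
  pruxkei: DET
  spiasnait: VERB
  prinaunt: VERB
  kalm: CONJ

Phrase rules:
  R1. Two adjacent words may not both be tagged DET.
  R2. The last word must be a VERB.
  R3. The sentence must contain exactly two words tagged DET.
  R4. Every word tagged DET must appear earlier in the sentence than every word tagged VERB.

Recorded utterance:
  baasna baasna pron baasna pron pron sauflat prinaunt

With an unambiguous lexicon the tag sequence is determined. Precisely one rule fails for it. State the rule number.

3

Fixed tagging: ADJ ADJ ADJ ADJ ADJ ADJ DET VERB.
Applying the rules: R1 pass, R2 pass, R3 fail, R4 pass.
Only rule 3 fails.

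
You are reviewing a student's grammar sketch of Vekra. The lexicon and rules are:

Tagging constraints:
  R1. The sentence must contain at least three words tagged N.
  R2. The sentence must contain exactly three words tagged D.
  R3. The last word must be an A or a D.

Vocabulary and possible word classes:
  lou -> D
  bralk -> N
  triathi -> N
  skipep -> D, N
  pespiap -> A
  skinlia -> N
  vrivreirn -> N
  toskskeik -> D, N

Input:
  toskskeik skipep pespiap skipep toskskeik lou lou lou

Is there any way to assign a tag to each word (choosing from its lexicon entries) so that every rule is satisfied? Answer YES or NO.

Candidates per position — 1:toskskeik {D,N}; 2:skipep {D,N}; 3:pespiap {A}; 4:skipep {D,N}; 5:toskskeik {D,N}; 6:lou {D}; 7:lou {D}; 8:lou {D}.
One satisfying assignment: N N A N N D D D.
Rule-by-rule: rule 1 satisfied; rule 2 satisfied; rule 3 satisfied.

YES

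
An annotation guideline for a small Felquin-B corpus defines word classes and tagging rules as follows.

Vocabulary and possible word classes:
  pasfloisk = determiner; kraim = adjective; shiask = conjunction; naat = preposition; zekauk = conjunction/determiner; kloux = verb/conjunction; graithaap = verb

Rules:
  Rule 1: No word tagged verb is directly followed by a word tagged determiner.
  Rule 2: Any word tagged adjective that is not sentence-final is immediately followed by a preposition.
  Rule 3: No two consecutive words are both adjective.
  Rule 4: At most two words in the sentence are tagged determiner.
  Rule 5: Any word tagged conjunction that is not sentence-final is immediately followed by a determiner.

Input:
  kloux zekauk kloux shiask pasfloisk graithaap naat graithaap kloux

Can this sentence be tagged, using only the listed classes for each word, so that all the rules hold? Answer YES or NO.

YES

Candidates per position — 1:kloux {verb,conjunction}; 2:zekauk {conjunction,determiner}; 3:kloux {verb,conjunction}; 4:shiask {conjunction}; 5:pasfloisk {determiner}; 6:graithaap {verb}; 7:naat {preposition}; 8:graithaap {verb}; 9:kloux {verb,conjunction}.
One satisfying assignment: conjunction determiner verb conjunction determiner verb preposition verb verb.
Checking: rule 1 ok; rule 2 ok; rule 3 ok; rule 4 ok; rule 5 ok.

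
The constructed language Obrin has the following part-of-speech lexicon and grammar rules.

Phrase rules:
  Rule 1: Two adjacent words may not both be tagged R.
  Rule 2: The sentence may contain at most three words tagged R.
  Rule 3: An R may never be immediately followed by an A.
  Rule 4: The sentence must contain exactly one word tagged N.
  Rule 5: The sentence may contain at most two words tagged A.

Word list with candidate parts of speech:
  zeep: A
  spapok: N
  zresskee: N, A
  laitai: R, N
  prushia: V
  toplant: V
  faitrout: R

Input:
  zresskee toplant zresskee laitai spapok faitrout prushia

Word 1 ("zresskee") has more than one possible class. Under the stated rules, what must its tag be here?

A

Candidates per position — 1:zresskee {N,A}; 2:toplant {V}; 3:zresskee {N,A}; 4:laitai {R,N}; 5:spapok {N}; 6:faitrout {R}; 7:prushia {V}.
Word 1 cannot be N — rule 4 would then fail for every completion. It is A.
Word 3 cannot be N — rule 4 would then fail for every completion. It is A.
Word 4 cannot be N — rule 4 would then fail for every completion. It is R.
The unique satisfying tagging is: A V A R N R V.
Checking: rule 1 ok; rule 2 ok; rule 3 ok; rule 4 ok; rule 5 ok.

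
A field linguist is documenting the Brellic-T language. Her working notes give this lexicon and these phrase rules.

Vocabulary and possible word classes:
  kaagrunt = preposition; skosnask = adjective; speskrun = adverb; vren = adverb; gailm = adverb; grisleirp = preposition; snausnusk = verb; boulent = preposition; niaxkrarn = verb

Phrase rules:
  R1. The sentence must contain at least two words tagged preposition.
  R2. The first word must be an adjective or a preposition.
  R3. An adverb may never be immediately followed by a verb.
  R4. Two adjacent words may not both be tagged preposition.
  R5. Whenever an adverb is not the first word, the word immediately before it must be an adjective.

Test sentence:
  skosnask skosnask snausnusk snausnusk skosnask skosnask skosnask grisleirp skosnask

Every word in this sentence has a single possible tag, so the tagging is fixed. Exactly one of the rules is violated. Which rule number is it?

Fixed tagging: adjective adjective verb verb adjective adjective adjective preposition adjective.
Rule check: R1 violated, R2 holds, R3 holds, R4 holds, R5 holds.
Only rule 1 fails.

1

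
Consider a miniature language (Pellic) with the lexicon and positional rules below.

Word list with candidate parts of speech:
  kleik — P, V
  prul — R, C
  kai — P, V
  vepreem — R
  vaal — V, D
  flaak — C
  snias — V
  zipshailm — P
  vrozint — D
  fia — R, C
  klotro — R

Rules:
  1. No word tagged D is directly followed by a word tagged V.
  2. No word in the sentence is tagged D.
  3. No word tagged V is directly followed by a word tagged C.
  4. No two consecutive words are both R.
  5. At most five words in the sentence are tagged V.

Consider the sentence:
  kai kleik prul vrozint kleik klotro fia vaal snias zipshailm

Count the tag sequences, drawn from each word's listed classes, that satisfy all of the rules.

0

Candidates per position — 1:kai {P,V}; 2:kleik {P,V}; 3:prul {R,C}; 4:vrozint {D}; 5:kleik {P,V}; 6:klotro {R}; 7:fia {R,C}; 8:vaal {V,D}; 9:snias {V}; 10:zipshailm {P}.
There are 64 candidate sequences in total.
Rule 2 cannot be satisfied by any choice of tags from the lexicon.
So there is no consistent tagging.
Count = 0.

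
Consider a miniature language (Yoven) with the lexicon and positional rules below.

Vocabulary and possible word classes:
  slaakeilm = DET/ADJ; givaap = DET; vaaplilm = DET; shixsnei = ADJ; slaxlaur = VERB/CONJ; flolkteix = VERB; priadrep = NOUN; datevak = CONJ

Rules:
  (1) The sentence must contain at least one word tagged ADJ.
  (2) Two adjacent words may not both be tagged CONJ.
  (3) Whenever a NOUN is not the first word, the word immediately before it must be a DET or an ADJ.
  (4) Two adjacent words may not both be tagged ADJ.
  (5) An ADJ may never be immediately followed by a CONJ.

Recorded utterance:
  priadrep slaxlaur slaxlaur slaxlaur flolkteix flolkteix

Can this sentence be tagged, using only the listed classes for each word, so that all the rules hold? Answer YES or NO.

NO

Candidates per position — 1:priadrep {NOUN}; 2:slaxlaur {VERB,CONJ}; 3:slaxlaur {VERB,CONJ}; 4:slaxlaur {VERB,CONJ}; 5:flolkteix {VERB}; 6:flolkteix {VERB}.
Rule 1 cannot be satisfied by any choice of tags from the lexicon.
So there is no consistent tagging.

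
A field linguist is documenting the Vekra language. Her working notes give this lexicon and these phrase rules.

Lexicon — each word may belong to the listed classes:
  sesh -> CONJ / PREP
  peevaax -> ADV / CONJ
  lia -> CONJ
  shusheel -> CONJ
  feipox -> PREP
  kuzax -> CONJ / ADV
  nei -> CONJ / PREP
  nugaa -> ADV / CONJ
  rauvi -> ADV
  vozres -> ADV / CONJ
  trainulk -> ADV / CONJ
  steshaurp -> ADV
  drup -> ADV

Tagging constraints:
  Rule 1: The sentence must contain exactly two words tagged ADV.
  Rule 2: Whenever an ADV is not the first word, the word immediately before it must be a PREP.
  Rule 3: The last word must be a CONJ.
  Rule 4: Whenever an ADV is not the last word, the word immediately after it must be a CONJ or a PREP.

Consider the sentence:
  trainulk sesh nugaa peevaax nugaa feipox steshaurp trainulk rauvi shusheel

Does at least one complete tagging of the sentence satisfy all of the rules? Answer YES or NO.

Candidates per position — 1:trainulk {ADV,CONJ}; 2:sesh {CONJ,PREP}; 3:nugaa {ADV,CONJ}; 4:peevaax {ADV,CONJ}; 5:nugaa {ADV,CONJ}; 6:feipox {PREP}; 7:steshaurp {ADV}; 8:trainulk {ADV,CONJ}; 9:rauvi {ADV}; 10:shusheel {CONJ}.
Rule 2 cannot be satisfied by any choice of tags from the lexicon.
So there is no consistent tagging.

NO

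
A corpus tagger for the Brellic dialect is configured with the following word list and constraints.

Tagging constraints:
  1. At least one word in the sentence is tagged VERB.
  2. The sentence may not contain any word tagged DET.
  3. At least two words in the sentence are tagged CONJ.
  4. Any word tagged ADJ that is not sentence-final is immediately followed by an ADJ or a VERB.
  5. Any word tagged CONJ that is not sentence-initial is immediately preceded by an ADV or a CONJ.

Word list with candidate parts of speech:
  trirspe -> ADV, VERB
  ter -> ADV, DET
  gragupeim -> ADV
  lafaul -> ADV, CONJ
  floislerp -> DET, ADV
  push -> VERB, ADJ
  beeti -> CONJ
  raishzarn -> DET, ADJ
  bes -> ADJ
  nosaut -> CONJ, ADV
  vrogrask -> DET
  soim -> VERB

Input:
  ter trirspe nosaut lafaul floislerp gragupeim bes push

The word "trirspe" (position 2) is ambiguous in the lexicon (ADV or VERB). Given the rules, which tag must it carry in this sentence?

Candidates per position — 1:ter {ADV,DET}; 2:trirspe {ADV,VERB}; 3:nosaut {CONJ,ADV}; 4:lafaul {ADV,CONJ}; 5:floislerp {DET,ADV}; 6:gragupeim {ADV}; 7:bes {ADJ}; 8:push {VERB,ADJ}.
Word 1 cannot be DET — rule 2 would then fail for every completion. It is ADV.
Word 3 cannot be ADV — rule 3 would then fail for every completion. It is CONJ.
Word 4 cannot be ADV — rule 3 would then fail for every completion. It is CONJ.
Word 5 cannot be DET — rule 2 would then fail for every completion. It is ADV.
Word 2 cannot be VERB — rule 5 would then fail for every completion. It is ADV.
Word 8 cannot be ADJ — rule 1 would then fail for every completion. It is VERB.
So the tagging must be: ADV ADV CONJ CONJ ADV ADV ADJ VERB.
Rule-by-rule: rule 1 satisfied; rule 2 satisfied; rule 3 satisfied; rule 4 satisfied; rule 5 satisfied.

ADV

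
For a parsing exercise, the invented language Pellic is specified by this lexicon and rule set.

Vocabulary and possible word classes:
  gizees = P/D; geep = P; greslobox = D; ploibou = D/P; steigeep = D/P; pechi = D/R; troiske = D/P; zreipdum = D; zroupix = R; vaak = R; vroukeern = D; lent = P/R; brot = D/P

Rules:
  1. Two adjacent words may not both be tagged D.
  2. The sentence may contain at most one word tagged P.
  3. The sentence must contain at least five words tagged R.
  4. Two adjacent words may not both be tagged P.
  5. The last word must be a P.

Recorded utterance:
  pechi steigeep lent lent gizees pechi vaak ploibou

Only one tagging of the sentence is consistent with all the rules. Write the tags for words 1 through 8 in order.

R D R R D R R P

Candidates per position — 1:pechi {D,R}; 2:steigeep {D,P}; 3:lent {P,R}; 4:lent {P,R}; 5:gizees {P,D}; 6:pechi {D,R}; 7:vaak {R}; 8:ploibou {D,P}.
Word 1 cannot be D — rule 3 would then fail for every completion. It is R.
Word 3 cannot be P — rule 3 would then fail for every completion. It is R.
Word 4 cannot be P — rule 3 would then fail for every completion. It is R.
Word 6 cannot be D — rule 3 would then fail for every completion. It is R.
Word 8 cannot be D — rule 5 would then fail for every completion. It is P.
Word 2 cannot be P — rule 2 would then fail for every completion. It is D.
Word 5 cannot be P — rule 2 would then fail for every completion. It is D.
So the tagging must be: R D R R D R R P.
Rule-by-rule: rule 1 ✓; rule 2 ✓; rule 3 ✓; rule 4 ✓; rule 5 ✓.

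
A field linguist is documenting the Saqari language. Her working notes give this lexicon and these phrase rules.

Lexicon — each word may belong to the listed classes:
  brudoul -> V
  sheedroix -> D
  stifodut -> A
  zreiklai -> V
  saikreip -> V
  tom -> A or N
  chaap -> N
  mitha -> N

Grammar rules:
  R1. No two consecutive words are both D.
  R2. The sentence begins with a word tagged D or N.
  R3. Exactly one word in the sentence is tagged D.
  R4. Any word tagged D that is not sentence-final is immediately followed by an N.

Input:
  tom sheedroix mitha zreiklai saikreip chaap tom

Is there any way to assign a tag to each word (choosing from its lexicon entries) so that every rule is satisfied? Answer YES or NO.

Candidates per position — 1:tom {A,N}; 2:sheedroix {D}; 3:mitha {N}; 4:zreiklai {V}; 5:saikreip {V}; 6:chaap {N}; 7:tom {A,N}.
One satisfying assignment: N D N V V N A.
Verifying each rule — rule 1 satisfied; rule 2 satisfied; rule 3 satisfied; rule 4 satisfied.

YES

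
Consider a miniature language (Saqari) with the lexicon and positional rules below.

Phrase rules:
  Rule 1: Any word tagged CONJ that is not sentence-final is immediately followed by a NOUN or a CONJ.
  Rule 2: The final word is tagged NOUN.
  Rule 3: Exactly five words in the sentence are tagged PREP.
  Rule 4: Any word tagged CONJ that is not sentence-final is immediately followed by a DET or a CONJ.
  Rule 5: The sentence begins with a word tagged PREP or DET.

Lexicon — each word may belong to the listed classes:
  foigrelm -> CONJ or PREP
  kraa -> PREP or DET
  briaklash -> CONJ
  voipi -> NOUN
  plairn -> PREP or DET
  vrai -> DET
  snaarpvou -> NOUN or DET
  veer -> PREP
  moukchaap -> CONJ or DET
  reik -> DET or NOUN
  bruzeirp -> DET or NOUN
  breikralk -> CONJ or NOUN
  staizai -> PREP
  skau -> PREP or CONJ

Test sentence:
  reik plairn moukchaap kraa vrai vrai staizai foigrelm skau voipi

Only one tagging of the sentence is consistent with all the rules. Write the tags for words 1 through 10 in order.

DET PREP DET PREP DET DET PREP PREP PREP NOUN

Candidates per position — 1:reik {DET,NOUN}; 2:plairn {PREP,DET}; 3:moukchaap {CONJ,DET}; 4:kraa {PREP,DET}; 5:vrai {DET}; 6:vrai {DET}; 7:staizai {PREP}; 8:foigrelm {CONJ,PREP}; 9:skau {PREP,CONJ}; 10:voipi {NOUN}.
If word 1 were NOUN, no tagging could satisfy rule 5; so word 1 is DET.
If word 2 were DET, no tagging could satisfy rule 3; so word 2 is PREP.
If word 3 were CONJ, no tagging could satisfy rule 1; so word 3 is DET.
If word 4 were DET, no tagging could satisfy rule 3; so word 4 is PREP.
If word 8 were CONJ, no tagging could satisfy rule 3; so word 8 is PREP.
If word 9 were CONJ, no tagging could satisfy rule 3; so word 9 is PREP.
The only consistent sequence is: DET PREP DET PREP DET DET PREP PREP PREP NOUN.
Check: rule 1 satisfied; rule 2 satisfied; rule 3 satisfied; rule 4 satisfied; rule 5 satisfied.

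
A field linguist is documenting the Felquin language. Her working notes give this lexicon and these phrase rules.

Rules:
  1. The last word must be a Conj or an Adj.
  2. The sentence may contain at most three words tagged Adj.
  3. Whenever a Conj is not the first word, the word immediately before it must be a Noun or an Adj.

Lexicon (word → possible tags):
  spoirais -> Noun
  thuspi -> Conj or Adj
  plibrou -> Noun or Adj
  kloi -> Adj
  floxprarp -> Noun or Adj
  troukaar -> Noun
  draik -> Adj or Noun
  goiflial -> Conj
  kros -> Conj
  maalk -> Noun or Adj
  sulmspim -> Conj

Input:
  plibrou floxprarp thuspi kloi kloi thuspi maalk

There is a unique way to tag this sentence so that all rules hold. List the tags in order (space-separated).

Noun Noun Conj Adj Adj Conj Adj

Candidates per position — 1:plibrou {Noun,Adj}; 2:floxprarp {Noun,Adj}; 3:thuspi {Conj,Adj}; 4:kloi {Adj}; 5:kloi {Adj}; 6:thuspi {Conj,Adj}; 7:maalk {Noun,Adj}.
Word 7 cannot be Noun — rule 1 would then fail for every completion. It is Adj.
Word 1 cannot be Adj — rule 2 would then fail for every completion. It is Noun.
Word 2 cannot be Adj — rule 2 would then fail for every completion. It is Noun.
Word 3 cannot be Adj — rule 2 would then fail for every completion. It is Conj.
Word 6 cannot be Adj — rule 2 would then fail for every completion. It is Conj.
So the tagging must be: Noun Noun Conj Adj Adj Conj Adj.
Check: rule 1 ok; rule 2 ok; rule 3 ok.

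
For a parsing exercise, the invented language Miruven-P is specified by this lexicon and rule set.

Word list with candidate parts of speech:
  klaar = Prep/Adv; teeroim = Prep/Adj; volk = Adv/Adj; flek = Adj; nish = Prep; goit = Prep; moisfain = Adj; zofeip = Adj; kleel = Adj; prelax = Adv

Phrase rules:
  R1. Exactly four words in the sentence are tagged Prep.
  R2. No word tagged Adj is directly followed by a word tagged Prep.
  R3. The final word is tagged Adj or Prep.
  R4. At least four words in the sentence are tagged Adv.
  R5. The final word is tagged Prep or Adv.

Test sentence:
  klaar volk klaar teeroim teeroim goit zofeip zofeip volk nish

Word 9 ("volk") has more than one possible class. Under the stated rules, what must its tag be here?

Candidates per position — 1:klaar {Prep,Adv}; 2:volk {Adv,Adj}; 3:klaar {Prep,Adv}; 4:teeroim {Prep,Adj}; 5:teeroim {Prep,Adj}; 6:goit {Prep}; 7:zofeip {Adj}; 8:zofeip {Adj}; 9:volk {Adv,Adj}; 10:nish {Prep}.
Position 1: Prep is ruled out by rule 4; that leaves Adv.
Position 2: Adj is ruled out by rule 4; that leaves Adv.
Position 3: Prep is ruled out by rule 4; that leaves Adv.
Position 4: Adj is ruled out by rule 1; that leaves Prep.
Position 5: Adj is ruled out by rule 1; that leaves Prep.
Position 9: Adj is ruled out by rule 2; that leaves Adv.
The only consistent sequence is: Adv Adv Adv Prep Prep Prep Adj Adj Adv Prep.
Check: rule 1 ok; rule 2 ok; rule 3 ok; rule 4 ok; rule 5 ok.

Adv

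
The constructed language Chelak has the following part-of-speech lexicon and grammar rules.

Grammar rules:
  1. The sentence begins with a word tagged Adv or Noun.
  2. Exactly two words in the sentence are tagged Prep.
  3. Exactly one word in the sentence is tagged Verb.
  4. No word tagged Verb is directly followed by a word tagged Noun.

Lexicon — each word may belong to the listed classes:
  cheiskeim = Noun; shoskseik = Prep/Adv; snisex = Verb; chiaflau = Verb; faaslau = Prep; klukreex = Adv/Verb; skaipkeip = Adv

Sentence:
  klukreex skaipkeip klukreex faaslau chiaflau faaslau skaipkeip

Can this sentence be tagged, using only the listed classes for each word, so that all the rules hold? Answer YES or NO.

YES

Candidates per position — 1:klukreex {Adv,Verb}; 2:skaipkeip {Adv}; 3:klukreex {Adv,Verb}; 4:faaslau {Prep}; 5:chiaflau {Verb}; 6:faaslau {Prep}; 7:skaipkeip {Adv}.
One satisfying assignment: Adv Adv Adv Prep Verb Prep Adv.
Verifying each rule — rule 1 ok; rule 2 ok; rule 3 ok; rule 4 ok.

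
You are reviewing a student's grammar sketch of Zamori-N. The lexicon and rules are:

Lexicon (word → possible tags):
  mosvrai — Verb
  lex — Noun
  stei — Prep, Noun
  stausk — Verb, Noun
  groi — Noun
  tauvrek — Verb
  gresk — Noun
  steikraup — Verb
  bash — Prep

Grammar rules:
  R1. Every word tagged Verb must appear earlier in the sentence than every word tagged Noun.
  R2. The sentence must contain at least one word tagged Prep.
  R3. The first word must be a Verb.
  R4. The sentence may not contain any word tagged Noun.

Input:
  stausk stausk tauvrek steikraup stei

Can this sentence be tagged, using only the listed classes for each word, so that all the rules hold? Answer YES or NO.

YES

Candidates per position — 1:stausk {Verb,Noun}; 2:stausk {Verb,Noun}; 3:tauvrek {Verb}; 4:steikraup {Verb}; 5:stei {Prep,Noun}.
One satisfying assignment: Verb Verb Verb Verb Prep.
Checking: rule 1 ✓; rule 2 ✓; rule 3 ✓; rule 4 ✓.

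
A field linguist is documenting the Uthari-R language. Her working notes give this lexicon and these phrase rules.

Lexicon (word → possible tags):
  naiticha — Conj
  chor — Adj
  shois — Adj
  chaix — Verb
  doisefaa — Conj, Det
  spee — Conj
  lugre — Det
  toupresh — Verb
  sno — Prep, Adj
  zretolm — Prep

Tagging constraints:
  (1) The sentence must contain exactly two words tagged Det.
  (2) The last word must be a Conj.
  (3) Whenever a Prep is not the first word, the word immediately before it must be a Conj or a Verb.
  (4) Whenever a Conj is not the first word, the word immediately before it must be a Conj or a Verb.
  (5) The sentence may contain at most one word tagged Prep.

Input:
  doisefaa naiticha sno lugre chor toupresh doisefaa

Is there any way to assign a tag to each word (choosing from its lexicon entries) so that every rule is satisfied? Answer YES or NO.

NO

Candidates per position — 1:doisefaa {Conj,Det}; 2:naiticha {Conj}; 3:sno {Prep,Adj}; 4:lugre {Det}; 5:chor {Adj}; 6:toupresh {Verb}; 7:doisefaa {Conj,Det}.
Every candidate sequence violates at least one rule; no consistent tagging exists.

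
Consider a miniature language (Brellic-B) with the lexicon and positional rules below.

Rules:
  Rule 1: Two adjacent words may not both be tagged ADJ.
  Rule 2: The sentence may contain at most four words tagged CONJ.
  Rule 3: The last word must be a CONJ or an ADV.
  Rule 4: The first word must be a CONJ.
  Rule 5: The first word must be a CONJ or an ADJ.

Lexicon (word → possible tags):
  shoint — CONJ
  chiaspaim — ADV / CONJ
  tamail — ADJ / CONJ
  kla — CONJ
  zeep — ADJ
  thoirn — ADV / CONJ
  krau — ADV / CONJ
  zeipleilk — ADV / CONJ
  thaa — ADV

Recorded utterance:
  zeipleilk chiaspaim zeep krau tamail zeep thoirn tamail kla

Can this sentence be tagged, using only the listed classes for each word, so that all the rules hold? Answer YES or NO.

YES

Candidates per position — 1:zeipleilk {ADV,CONJ}; 2:chiaspaim {ADV,CONJ}; 3:zeep {ADJ}; 4:krau {ADV,CONJ}; 5:tamail {ADJ,CONJ}; 6:zeep {ADJ}; 7:thoirn {ADV,CONJ}; 8:tamail {ADJ,CONJ}; 9:kla {CONJ}.
One satisfying assignment: CONJ ADV ADJ ADV CONJ ADJ ADV CONJ CONJ.
Rule-by-rule: rule 1 satisfied; rule 2 satisfied; rule 3 satisfied; rule 4 satisfied; rule 5 satisfied.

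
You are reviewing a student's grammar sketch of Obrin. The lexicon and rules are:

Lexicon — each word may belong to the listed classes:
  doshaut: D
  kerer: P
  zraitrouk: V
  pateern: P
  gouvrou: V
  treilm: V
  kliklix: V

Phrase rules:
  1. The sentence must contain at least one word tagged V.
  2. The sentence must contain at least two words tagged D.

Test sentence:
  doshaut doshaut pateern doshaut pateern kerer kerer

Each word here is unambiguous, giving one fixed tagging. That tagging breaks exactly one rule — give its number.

1

Fixed tagging: D D P D P P P.
Checking each rule: R1 violated, R2 holds.
Only rule 1 fails.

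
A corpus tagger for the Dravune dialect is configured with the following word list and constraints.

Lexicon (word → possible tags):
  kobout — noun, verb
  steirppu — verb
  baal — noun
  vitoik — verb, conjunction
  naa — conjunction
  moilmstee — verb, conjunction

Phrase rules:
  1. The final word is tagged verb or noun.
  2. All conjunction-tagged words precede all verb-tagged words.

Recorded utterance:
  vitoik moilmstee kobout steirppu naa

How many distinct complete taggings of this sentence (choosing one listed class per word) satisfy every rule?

0

Candidates per position — 1:vitoik {verb,conjunction}; 2:moilmstee {verb,conjunction}; 3:kobout {noun,verb}; 4:steirppu {verb}; 5:naa {conjunction}.
There are 8 candidate sequences in total.
Rule 1 cannot be satisfied by any choice of tags from the lexicon.
So there is no consistent tagging.
Count = 0.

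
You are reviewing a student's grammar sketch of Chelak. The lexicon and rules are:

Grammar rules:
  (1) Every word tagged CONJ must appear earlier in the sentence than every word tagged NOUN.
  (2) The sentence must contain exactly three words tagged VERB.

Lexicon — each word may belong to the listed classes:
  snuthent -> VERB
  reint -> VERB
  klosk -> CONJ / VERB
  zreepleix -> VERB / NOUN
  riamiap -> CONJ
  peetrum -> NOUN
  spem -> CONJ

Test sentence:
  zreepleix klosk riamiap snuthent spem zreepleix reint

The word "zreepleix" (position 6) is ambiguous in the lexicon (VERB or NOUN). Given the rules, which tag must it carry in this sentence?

Candidates per position — 1:zreepleix {VERB,NOUN}; 2:klosk {CONJ,VERB}; 3:riamiap {CONJ}; 4:snuthent {VERB}; 5:spem {CONJ}; 6:zreepleix {VERB,NOUN}; 7:reint {VERB}.
If word 1 were NOUN, no tagging could satisfy rule 1; so word 1 is VERB.
If word 2 were VERB, no tagging could satisfy rule 2; so word 2 is CONJ.
If word 6 were VERB, no tagging could satisfy rule 2; so word 6 is NOUN.
The only consistent sequence is: VERB CONJ CONJ VERB CONJ NOUN VERB.
Checking: rule 1 satisfied; rule 2 satisfied.

NOUN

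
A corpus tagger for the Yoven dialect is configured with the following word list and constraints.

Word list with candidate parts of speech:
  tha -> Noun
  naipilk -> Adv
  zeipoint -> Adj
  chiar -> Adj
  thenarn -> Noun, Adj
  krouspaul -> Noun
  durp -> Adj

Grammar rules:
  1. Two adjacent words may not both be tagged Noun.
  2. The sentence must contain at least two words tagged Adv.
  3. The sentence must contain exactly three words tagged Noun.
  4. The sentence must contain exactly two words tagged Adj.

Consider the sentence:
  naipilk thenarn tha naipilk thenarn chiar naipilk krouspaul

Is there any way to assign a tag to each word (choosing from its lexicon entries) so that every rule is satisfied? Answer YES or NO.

YES

Candidates per position — 1:naipilk {Adv}; 2:thenarn {Noun,Adj}; 3:tha {Noun}; 4:naipilk {Adv}; 5:thenarn {Noun,Adj}; 6:chiar {Adj}; 7:naipilk {Adv}; 8:krouspaul {Noun}.
One satisfying assignment: Adv Adj Noun Adv Noun Adj Adv Noun.
Checking: rule 1 holds; rule 2 holds; rule 3 holds; rule 4 holds.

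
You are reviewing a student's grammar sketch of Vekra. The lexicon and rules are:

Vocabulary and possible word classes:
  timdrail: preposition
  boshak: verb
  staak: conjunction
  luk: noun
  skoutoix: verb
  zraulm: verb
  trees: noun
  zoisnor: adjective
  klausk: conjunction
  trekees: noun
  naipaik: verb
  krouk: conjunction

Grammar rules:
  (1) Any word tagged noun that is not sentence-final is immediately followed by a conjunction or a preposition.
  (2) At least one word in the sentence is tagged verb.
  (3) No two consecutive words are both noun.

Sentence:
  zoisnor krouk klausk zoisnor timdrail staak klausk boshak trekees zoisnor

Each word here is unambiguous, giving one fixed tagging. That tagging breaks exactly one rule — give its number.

1

Fixed tagging: adjective conjunction conjunction adjective preposition conjunction conjunction verb noun adjective.
Rule check: R1 violated, R2 holds, R3 holds.
Only rule 1 fails.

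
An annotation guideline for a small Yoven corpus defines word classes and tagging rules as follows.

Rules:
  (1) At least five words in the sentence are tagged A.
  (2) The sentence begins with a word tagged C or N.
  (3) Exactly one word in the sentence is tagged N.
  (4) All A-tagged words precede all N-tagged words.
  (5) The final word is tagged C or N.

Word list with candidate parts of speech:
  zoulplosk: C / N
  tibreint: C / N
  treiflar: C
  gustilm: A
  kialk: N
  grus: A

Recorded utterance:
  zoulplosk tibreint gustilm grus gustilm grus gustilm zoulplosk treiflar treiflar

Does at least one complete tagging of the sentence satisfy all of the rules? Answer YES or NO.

YES

Candidates per position — 1:zoulplosk {C,N}; 2:tibreint {C,N}; 3:gustilm {A}; 4:grus {A}; 5:gustilm {A}; 6:grus {A}; 7:gustilm {A}; 8:zoulplosk {C,N}; 9:treiflar {C}; 10:treiflar {C}.
One satisfying assignment: C C A A A A A N C C.
Rule-by-rule: rule 1 ok; rule 2 ok; rule 3 ok; rule 4 ok; rule 5 ok.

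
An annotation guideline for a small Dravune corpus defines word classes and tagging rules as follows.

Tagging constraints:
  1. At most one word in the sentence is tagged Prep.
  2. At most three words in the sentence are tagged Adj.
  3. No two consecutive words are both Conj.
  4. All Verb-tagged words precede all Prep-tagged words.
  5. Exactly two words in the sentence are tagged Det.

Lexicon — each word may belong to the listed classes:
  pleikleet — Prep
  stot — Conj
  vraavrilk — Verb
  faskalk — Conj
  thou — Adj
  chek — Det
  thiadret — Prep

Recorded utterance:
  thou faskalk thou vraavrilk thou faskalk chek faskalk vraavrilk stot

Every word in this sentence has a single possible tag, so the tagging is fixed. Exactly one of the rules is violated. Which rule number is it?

Fixed tagging: Adj Conj Adj Verb Adj Conj Det Conj Verb Conj.
Rule check: R1 ok, R2 ok, R3 ok, R4 ok, R5 fails.
Only rule 5 fails.

5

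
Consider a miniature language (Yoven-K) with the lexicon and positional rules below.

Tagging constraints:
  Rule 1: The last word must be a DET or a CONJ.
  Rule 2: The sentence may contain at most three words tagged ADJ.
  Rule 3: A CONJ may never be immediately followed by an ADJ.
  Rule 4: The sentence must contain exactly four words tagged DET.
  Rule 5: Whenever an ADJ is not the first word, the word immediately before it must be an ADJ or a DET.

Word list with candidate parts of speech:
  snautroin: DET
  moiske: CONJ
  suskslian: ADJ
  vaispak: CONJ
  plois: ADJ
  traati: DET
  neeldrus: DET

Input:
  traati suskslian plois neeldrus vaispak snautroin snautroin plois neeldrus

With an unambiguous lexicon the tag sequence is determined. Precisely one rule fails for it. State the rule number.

4

Fixed tagging: DET ADJ ADJ DET CONJ DET DET ADJ DET.
Checking each rule: R1 holds, R2 holds, R3 holds, R4 violated, R5 holds.
Only rule 4 fails.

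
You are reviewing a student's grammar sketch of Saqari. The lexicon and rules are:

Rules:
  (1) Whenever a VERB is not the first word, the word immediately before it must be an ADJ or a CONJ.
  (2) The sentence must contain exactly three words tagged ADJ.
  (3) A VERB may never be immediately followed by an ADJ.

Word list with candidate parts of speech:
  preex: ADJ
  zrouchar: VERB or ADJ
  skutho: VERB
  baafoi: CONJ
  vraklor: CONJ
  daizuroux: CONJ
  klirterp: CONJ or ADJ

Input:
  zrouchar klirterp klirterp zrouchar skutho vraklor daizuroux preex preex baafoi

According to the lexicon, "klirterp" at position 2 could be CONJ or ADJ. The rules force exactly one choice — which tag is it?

Candidates per position — 1:zrouchar {VERB,ADJ}; 2:klirterp {CONJ,ADJ}; 3:klirterp {CONJ,ADJ}; 4:zrouchar {VERB,ADJ}; 5:skutho {VERB}; 6:vraklor {CONJ}; 7:daizuroux {CONJ}; 8:preex {ADJ}; 9:preex {ADJ}; 10:baafoi {CONJ}.
At position 4, choosing VERB makes rule 1 impossible to satisfy; hence ADJ.
At position 1, choosing ADJ makes rule 2 impossible to satisfy; hence VERB.
At position 2, choosing ADJ makes rule 2 impossible to satisfy; hence CONJ.
At position 3, choosing ADJ makes rule 2 impossible to satisfy; hence CONJ.
The only consistent sequence is: VERB CONJ CONJ ADJ VERB CONJ CONJ ADJ ADJ CONJ.
Verifying each rule — rule 1 holds; rule 2 holds; rule 3 holds.

CONJ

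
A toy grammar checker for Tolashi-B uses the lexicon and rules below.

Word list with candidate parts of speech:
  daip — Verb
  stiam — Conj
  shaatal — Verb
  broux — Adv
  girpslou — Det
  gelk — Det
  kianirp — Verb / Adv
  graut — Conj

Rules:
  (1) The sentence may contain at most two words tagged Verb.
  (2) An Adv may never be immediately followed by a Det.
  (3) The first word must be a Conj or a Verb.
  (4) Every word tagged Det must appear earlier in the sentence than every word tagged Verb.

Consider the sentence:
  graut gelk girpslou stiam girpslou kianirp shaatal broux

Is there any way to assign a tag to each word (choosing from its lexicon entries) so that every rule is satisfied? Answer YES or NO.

Candidates per position — 1:graut {Conj}; 2:gelk {Det}; 3:girpslou {Det}; 4:stiam {Conj}; 5:girpslou {Det}; 6:kianirp {Verb,Adv}; 7:shaatal {Verb}; 8:broux {Adv}.
One satisfying assignment: Conj Det Det Conj Det Adv Verb Adv.
Checking: rule 1 satisfied; rule 2 satisfied; rule 3 satisfied; rule 4 satisfied.

YES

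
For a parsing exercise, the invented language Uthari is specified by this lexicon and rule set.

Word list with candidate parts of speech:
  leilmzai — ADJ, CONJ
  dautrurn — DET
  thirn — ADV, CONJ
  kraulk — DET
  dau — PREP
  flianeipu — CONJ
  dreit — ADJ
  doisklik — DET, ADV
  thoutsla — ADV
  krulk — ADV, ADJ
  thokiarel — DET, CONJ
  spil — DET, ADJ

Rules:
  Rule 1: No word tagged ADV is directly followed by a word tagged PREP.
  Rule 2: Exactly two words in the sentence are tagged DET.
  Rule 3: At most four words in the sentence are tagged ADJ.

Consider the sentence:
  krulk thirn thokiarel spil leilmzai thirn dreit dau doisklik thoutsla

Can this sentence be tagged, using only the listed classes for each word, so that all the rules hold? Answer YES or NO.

YES

Candidates per position — 1:krulk {ADV,ADJ}; 2:thirn {ADV,CONJ}; 3:thokiarel {DET,CONJ}; 4:spil {DET,ADJ}; 5:leilmzai {ADJ,CONJ}; 6:thirn {ADV,CONJ}; 7:dreit {ADJ}; 8:dau {PREP}; 9:doisklik {DET,ADV}; 10:thoutsla {ADV}.
One satisfying assignment: ADJ ADV DET DET CONJ ADV ADJ PREP ADV ADV.
Check: rule 1 holds; rule 2 holds; rule 3 holds.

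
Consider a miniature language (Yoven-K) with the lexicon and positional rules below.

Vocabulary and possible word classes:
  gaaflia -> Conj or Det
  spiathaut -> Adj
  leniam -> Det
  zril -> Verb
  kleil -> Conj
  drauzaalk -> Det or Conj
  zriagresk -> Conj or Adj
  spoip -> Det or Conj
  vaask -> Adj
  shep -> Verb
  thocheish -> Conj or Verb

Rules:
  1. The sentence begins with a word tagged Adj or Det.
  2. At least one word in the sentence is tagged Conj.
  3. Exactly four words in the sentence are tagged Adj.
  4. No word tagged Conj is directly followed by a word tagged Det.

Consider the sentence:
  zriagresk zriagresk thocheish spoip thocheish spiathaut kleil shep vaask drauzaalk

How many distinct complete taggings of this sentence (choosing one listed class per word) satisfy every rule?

12

Candidates per position — 1:zriagresk {Conj,Adj}; 2:zriagresk {Conj,Adj}; 3:thocheish {Conj,Verb}; 4:spoip {Det,Conj}; 5:thocheish {Conj,Verb}; 6:spiathaut {Adj}; 7:kleil {Conj}; 8:shep {Verb}; 9:vaask {Adj}; 10:drauzaalk {Det,Conj}.
There are 64 candidate sequences in total.
Checking each against the rules leaves 12 sequences.
Count = 12.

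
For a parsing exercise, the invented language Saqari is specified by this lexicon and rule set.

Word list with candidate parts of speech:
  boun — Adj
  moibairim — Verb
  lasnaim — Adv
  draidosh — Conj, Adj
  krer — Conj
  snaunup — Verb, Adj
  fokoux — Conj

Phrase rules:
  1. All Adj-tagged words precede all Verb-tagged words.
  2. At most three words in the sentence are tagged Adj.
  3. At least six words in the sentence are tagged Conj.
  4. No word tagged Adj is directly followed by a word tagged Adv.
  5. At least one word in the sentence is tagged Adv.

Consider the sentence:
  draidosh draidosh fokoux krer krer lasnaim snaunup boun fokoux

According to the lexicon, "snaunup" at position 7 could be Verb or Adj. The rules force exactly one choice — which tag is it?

Candidates per position — 1:draidosh {Conj,Adj}; 2:draidosh {Conj,Adj}; 3:fokoux {Conj}; 4:krer {Conj}; 5:krer {Conj}; 6:lasnaim {Adv}; 7:snaunup {Verb,Adj}; 8:boun {Adj}; 9:fokoux {Conj}.
Position 1: Adj is ruled out by rule 3; that leaves Conj.
Position 2: Adj is ruled out by rule 3; that leaves Conj.
Position 7: Verb is ruled out by rule 1; that leaves Adj.
The unique satisfying tagging is: Conj Conj Conj Conj Conj Adv Adj Adj Conj.
Checking: rule 1 ok; rule 2 ok; rule 3 ok; rule 4 ok; rule 5 ok.

Adj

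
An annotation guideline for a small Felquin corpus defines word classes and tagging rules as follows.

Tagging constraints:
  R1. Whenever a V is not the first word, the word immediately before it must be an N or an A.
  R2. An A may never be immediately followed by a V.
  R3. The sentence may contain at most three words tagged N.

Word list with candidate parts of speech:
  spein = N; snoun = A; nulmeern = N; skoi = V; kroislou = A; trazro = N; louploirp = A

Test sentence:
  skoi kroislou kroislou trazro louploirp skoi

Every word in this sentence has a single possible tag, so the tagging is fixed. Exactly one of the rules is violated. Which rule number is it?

Fixed tagging: V A A N A V.
Checking each rule: R1 ✓, R2 ✗, R3 ✓.
Only rule 2 fails.

2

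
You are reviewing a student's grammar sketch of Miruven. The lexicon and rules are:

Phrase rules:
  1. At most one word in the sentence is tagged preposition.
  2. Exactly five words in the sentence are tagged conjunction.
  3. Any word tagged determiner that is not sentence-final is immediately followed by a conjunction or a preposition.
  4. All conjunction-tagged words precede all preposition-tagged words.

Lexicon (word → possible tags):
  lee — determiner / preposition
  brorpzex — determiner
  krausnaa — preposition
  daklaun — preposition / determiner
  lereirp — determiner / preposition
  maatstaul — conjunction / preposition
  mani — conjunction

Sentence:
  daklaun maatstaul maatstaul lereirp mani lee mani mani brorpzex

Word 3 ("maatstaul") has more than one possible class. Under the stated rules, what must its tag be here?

Candidates per position — 1:daklaun {preposition,determiner}; 2:maatstaul {conjunction,preposition}; 3:maatstaul {conjunction,preposition}; 4:lereirp {determiner,preposition}; 5:mani {conjunction}; 6:lee {determiner,preposition}; 7:mani {conjunction}; 8:mani {conjunction}; 9:brorpzex {determiner}.
At position 1, choosing preposition makes rule 4 impossible to satisfy; hence determiner.
At position 2, choosing preposition makes rule 2 impossible to satisfy; hence conjunction.
At position 3, choosing preposition makes rule 2 impossible to satisfy; hence conjunction.
At position 4, choosing preposition makes rule 4 impossible to satisfy; hence determiner.
At position 6, choosing preposition makes rule 4 impossible to satisfy; hence determiner.
That leaves exactly one tagging: determiner conjunction conjunction determiner conjunction determiner conjunction conjunction determiner.
Rule-by-rule: rule 1 holds; rule 2 holds; rule 3 holds; rule 4 holds.

conjunction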